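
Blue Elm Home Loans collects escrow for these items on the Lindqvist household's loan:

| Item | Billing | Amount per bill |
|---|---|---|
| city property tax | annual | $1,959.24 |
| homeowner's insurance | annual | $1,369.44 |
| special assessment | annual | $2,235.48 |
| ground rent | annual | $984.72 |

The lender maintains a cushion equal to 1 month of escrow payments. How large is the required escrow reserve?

$545.74

City property tax = $1,959.24
Homeowner's insurance = $1,369.44
Special assessment = $2,235.48
Ground rent = $984.72
Annual escrow total = $1,959.24 + $1,369.44 + $2,235.48 + $984.72 = $6,548.88
Base monthly escrow = $6,548.88 ÷ 12 = $545.74
Required cushion = 1 × $545.74 = $545.74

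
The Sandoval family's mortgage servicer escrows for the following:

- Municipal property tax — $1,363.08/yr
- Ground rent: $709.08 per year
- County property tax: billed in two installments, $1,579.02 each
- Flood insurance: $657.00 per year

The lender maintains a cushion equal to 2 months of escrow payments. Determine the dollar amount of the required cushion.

Municipal property tax — $1,363.08/yr
Ground rent — $709.08/yr
County property tax — $1,579.02 × 2 = $3,158.04/yr
Flood insurance — $657.00/yr
Combined annual = $1,363.08 + $709.08 + $3,158.04 + $657.00 = $5,887.20
Per month = $5,887.20 / 12 = $490.60
Reserve = 2 × $490.60 = $981.20

$981.20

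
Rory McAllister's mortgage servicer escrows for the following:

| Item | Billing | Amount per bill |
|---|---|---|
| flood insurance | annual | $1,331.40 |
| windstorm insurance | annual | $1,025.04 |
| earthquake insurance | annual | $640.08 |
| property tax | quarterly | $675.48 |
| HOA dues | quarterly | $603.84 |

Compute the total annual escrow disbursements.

$8,113.80

Flood insurance: $1,331.40
Windstorm insurance: $1,025.04
Earthquake insurance: $640.08
Property tax: $675.48 × 4 = $2,701.92
HOA dues: $603.84 × 4 = $2,415.36
Total per year = $1,331.40 + $1,025.04 + $640.08 + $2,701.92 + $2,415.36 = $8,113.80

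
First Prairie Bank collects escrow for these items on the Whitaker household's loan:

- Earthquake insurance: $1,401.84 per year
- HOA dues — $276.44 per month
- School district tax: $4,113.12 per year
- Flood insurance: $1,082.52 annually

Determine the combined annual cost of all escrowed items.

$9,914.76

Earthquake insurance = $1,401.84 per year
HOA dues = $276.44 × 12 = $3,317.28 per year
School district tax = $4,113.12 per year
Flood insurance = $1,082.52 per year
Total annual escrow = $9,914.76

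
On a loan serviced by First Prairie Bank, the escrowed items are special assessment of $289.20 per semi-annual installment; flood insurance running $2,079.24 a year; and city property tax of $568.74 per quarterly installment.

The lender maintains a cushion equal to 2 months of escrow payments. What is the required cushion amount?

$822.10

Special assessment: $289.20 × 2 = $578.40
Flood insurance: $2,079.24
City property tax: $568.74 × 4 = $2,274.96
Annual escrow total = $578.40 + $2,079.24 + $2,274.96 = $4,932.60
Per month = $4,932.60 / 12 = $411.05
Reserve = 2 × $411.05 = $822.10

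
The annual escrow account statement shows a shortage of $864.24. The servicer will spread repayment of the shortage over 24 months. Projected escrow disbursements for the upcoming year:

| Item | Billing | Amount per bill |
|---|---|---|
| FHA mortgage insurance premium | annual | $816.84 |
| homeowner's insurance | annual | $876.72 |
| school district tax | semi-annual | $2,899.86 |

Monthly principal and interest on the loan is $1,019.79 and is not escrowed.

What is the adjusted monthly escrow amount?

$660.45

FHA mortgage insurance premium — $816.84 per year
Homeowner's insurance — $876.72 per year
School district tax — $2,899.86 × 2 = $5,799.72 per year
Total per year = $7,493.28
Base monthly escrow = $7,493.28 / 12 = $624.44
Shortage spread = $864.24 ÷ 24 = $36.01/mo
Adjusted monthly = $624.44 + $36.01 = $660.45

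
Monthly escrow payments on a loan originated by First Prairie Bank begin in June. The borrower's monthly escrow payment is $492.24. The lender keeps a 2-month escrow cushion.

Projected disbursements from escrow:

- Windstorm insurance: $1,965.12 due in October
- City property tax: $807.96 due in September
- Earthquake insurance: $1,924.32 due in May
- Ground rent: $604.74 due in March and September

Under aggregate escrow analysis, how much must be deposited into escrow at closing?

$1,901.10

Cushion = 2 × $492.24 = $984.48
Trial balance (start $0, +$492.24 each month, − disbursements):
  Jun: +$492.24 → $492.24
  Jul: +$492.24 → $984.48
  Aug: +$492.24 → $1,476.72
  Sep: +$492.24 − $1,412.70 → $556.26
  Oct: +$492.24 − $1,965.12 → -$916.62
  Nov: +$492.24 → -$424.38
  Dec: +$492.24 → $67.86
  Jan: +$492.24 → $560.10
  Feb: +$492.24 → $1,052.34
  Mar: +$492.24 − $604.74 → $939.84
  Apr: +$492.24 → $1,432.08
  May: +$492.24 − $1,924.32 → $0.00
Lowest trial balance = -$916.62 (Oct)
Initial deposit = cushion − low point = $984.48 − (-$916.62) = $1,901.10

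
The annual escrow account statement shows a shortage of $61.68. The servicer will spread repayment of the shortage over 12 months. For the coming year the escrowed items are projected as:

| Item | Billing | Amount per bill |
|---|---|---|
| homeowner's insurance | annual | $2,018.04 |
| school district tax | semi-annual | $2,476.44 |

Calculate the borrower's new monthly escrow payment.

$586.05

Homeowner's insurance = $2,018.04 annually
School district tax = $2,476.44 × 2 = $4,952.88 annually
Combined annual = $6,970.92
Base monthly escrow = $6,970.92 ÷ 12 = $580.91
Monthly shortage recovery: $61.68 / 12 = $5.14
Adjusted monthly = $580.91 + $5.14 = $586.05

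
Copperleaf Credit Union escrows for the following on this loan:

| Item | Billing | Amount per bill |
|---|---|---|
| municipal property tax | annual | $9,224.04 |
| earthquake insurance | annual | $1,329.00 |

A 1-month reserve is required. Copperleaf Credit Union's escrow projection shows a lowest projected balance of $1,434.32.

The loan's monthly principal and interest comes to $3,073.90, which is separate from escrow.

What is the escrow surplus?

$554.90

Municipal property tax: $9,224.04 annually
Earthquake insurance: $1,329.00 annually
Combined annual = $9,224.04 + $1,329.00 = $10,553.04
Base monthly escrow = $10,553.04 ÷ 12 = $879.42
Required cushion = 1 × $879.42 = $879.42
Excess over cushion: $1,434.32 − $879.42 = $554.90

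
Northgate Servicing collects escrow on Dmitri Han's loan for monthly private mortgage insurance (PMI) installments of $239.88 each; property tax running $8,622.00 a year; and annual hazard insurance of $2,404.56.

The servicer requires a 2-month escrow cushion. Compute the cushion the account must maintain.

$2,317.52

Private mortgage insurance (PMI): $239.88 × 12 = $2,878.56 annually
Property tax: $8,622.00 annually
Hazard insurance: $2,404.56 annually
Total annual escrow = $2,878.56 + $8,622.00 + $2,404.56 = $13,905.12
Monthly = $13,905.12 / 12 = $1,158.76
Reserve = 2 × $1,158.76 = $2,317.52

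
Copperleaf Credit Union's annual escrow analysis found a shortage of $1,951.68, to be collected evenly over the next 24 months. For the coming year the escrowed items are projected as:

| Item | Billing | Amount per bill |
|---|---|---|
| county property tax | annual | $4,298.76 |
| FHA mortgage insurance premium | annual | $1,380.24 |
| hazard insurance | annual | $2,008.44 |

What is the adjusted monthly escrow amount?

$721.94

County property tax = $4,298.76 per year
FHA mortgage insurance premium = $1,380.24 per year
Hazard insurance = $2,008.44 per year
Combined annual = $7,687.44
Base monthly escrow = $7,687.44 ÷ 12 = $640.62
Monthly shortage recovery: $1,951.68 / 24 = $81.32
Adjusted monthly = $640.62 + $81.32 = $721.94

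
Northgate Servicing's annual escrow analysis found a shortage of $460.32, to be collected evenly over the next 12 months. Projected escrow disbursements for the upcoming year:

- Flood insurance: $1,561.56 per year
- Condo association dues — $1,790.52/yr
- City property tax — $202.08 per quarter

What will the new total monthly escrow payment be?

Flood insurance — $1,561.56 annually
Condo association dues — $1,790.52 annually
City property tax — $202.08 × 4 = $808.32 annually
Combined annual = $4,160.40
Monthly = $4,160.40 ÷ 12 = $346.70
Shortage spread = $460.32 / 12 = $38.36/mo
Adjusted monthly = $346.70 + $38.36 = $385.06

$385.06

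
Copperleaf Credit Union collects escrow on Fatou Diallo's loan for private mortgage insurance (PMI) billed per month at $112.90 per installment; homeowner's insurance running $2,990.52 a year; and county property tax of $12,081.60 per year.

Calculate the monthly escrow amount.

$1,368.91

Private mortgage insurance (PMI) — $112.90 × 12 = $1,354.80
Homeowner's insurance — $2,990.52
County property tax — $12,081.60
Yearly total = $1,354.80 + $2,990.52 + $12,081.60 = $16,426.92
Per month = $16,426.92 / 12 = $1,368.91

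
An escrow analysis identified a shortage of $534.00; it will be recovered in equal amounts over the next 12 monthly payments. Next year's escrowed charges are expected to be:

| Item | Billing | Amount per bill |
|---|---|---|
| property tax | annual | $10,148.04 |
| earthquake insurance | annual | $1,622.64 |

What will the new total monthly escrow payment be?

$1,025.39

Property tax: $10,148.04
Earthquake insurance: $1,622.64
Total per year = $10,148.04 + $1,622.64 = $11,770.68
Per month = $11,770.68 ÷ 12 = $980.89
Shortage spread = $534.00 / 12 = $44.50/mo
Adjusted monthly = $980.89 + $44.50 = $1,025.39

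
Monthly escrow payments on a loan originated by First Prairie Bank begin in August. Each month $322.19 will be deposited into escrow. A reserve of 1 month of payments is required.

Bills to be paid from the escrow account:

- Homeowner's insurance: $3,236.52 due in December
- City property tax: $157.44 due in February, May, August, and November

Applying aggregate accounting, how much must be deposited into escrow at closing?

Cushion = 1 × $322.19 = $322.19
Trial balance (start $0, +$322.19 each month, − disbursements):
  Aug: +$322.19 − $157.44 → $164.75
  Sep: +$322.19 → $486.94
  Oct: +$322.19 → $809.13
  Nov: +$322.19 − $157.44 → $973.88
  Dec: +$322.19 − $3,236.52 → -$1,940.45
  Jan: +$322.19 → -$1,618.26
  Feb: +$322.19 − $157.44 → -$1,453.51
  Mar: +$322.19 → -$1,131.32
  Apr: +$322.19 → -$809.13
  May: +$322.19 − $157.44 → -$644.38
  Jun: +$322.19 → -$322.19
  Jul: +$322.19 → $0.00
Lowest trial balance = -$1,940.45 (Dec)
Initial deposit = cushion − low point = $322.19 − (-$1,940.45) = $2,262.64

$2,262.64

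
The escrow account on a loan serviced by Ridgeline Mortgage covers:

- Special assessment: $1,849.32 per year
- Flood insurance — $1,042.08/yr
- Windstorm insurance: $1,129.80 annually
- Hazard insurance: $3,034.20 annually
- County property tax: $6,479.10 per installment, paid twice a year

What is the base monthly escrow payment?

Special assessment: $1,849.32 annually
Flood insurance: $1,042.08 annually
Windstorm insurance: $1,129.80 annually
Hazard insurance: $3,034.20 annually
County property tax: $6,479.10 × 2 = $12,958.20 annually
Total annual escrow = $20,013.60
Per month = $20,013.60 ÷ 12 = $1,667.80

$1,667.80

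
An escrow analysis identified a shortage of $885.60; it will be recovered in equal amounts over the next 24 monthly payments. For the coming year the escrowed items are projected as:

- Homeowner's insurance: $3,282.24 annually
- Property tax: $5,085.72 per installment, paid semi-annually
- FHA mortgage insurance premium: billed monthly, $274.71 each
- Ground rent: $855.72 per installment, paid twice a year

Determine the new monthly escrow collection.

Homeowner's insurance: $3,282.24/yr
Property tax: $5,085.72 × 2 = $10,171.44/yr
FHA mortgage insurance premium: $274.71 × 12 = $3,296.52/yr
Ground rent: $855.72 × 2 = $1,711.44/yr
Combined annual = $18,461.64
Base monthly escrow = $18,461.64 ÷ 12 = $1,538.47
Monthly shortage recovery: $885.60 ÷ 24 = $36.90
New monthly escrow = $1,538.47 + $36.90 = $1,575.37

$1,575.37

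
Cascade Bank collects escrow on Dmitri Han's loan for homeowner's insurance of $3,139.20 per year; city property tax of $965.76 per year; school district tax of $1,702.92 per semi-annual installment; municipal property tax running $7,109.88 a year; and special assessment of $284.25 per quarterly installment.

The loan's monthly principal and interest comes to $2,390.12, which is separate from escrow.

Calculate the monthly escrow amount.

$1,313.14

Homeowner's insurance = $3,139.20
City property tax = $965.76
School district tax = $1,702.92 × 2 = $3,405.84
Municipal property tax = $7,109.88
Special assessment = $284.25 × 4 = $1,137.00
Combined annual = $3,139.20 + $965.76 + $3,405.84 + $7,109.88 + $1,137.00 = $15,757.68
Monthly = $15,757.68 ÷ 12 = $1,313.14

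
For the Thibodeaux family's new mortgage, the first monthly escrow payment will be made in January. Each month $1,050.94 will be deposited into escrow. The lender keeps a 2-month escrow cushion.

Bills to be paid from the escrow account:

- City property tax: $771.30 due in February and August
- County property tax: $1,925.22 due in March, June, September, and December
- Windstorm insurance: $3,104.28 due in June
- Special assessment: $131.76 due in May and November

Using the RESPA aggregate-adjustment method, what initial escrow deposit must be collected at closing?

Cushion = 2 × $1,050.94 = $2,101.88
Trial balance (start $0, +$1,050.94 each month, − disbursements):
  Jan: +$1,050.94 → $1,050.94
  Feb: +$1,050.94 − $771.30 → $1,330.58
  Mar: +$1,050.94 − $1,925.22 → $456.30
  Apr: +$1,050.94 → $1,507.24
  May: +$1,050.94 − $131.76 → $2,426.42
  Jun: +$1,050.94 − $5,029.50 → -$1,552.14
  Jul: +$1,050.94 → -$501.20
  Aug: +$1,050.94 − $771.30 → -$221.56
  Sep: +$1,050.94 − $1,925.22 → -$1,095.84
  Oct: +$1,050.94 → -$44.90
  Nov: +$1,050.94 − $131.76 → $874.28
  Dec: +$1,050.94 − $1,925.22 → $0.00
Lowest trial balance = -$1,552.14 (Jun)
Initial deposit = cushion − low point = $2,101.88 − (-$1,552.14) = $3,654.02

$3,654.02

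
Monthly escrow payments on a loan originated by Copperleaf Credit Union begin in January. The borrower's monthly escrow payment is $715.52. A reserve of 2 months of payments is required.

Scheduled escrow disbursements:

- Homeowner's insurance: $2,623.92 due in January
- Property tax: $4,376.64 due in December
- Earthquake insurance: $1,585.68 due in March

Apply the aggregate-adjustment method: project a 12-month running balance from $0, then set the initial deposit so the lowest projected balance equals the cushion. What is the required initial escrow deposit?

Cushion = 2 × $715.52 = $1,431.04
Trial balance (start $0, +$715.52 each month, − disbursements):
  Jan: +$715.52 − $2,623.92 → -$1,908.40
  Feb: +$715.52 → -$1,192.88
  Mar: +$715.52 − $1,585.68 → -$2,063.04
  Apr: +$715.52 → -$1,347.52
  May: +$715.52 → -$632.00
  Jun: +$715.52 → $83.52
  Jul: +$715.52 → $799.04
  Aug: +$715.52 → $1,514.56
  Sep: +$715.52 → $2,230.08
  Oct: +$715.52 → $2,945.60
  Nov: +$715.52 → $3,661.12
  Dec: +$715.52 − $4,376.64 → $0.00
Lowest trial balance = -$2,063.04 (Mar)
Initial deposit = cushion − low point = $1,431.04 − (-$2,063.04) = $3,494.08

$3,494.08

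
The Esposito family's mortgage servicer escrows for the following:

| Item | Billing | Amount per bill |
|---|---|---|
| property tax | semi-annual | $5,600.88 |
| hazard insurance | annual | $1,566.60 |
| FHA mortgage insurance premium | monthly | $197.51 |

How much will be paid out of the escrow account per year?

Property tax = $5,600.88 × 2 = $11,201.76 annually
Hazard insurance = $1,566.60 annually
FHA mortgage insurance premium = $197.51 × 12 = $2,370.12 annually
Total per year = $11,201.76 + $1,566.60 + $2,370.12 = $15,138.48

$15,138.48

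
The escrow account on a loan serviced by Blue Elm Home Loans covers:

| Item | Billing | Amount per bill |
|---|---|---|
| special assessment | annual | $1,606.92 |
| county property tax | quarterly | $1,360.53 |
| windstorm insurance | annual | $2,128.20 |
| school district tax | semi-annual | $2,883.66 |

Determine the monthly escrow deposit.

$1,245.38

Special assessment = $1,606.92 annually
County property tax = $1,360.53 × 4 = $5,442.12 annually
Windstorm insurance = $2,128.20 annually
School district tax = $2,883.66 × 2 = $5,767.32 annually
Annual escrow total = $14,944.56
Base monthly escrow = $14,944.56 ÷ 12 = $1,245.38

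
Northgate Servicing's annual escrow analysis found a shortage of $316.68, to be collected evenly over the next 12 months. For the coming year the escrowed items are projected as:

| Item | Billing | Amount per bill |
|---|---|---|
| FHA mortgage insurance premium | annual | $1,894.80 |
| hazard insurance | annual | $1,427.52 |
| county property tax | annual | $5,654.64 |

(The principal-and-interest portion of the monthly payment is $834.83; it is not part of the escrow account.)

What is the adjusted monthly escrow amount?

FHA mortgage insurance premium — $1,894.80 per year
Hazard insurance — $1,427.52 per year
County property tax — $5,654.64 per year
Total per year = $1,894.80 + $1,427.52 + $5,654.64 = $8,976.96
Monthly = $8,976.96 ÷ 12 = $748.08
Shortage spread = $316.68 / 12 = $26.39/mo
New monthly escrow = $748.08 + $26.39 = $774.47

$774.47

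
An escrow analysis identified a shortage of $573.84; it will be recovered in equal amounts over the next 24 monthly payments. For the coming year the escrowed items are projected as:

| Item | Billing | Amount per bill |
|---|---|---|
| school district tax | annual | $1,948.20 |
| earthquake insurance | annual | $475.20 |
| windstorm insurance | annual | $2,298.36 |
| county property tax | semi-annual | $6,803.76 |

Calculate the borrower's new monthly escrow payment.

$1,551.35

School district tax = $1,948.20
Earthquake insurance = $475.20
Windstorm insurance = $2,298.36
County property tax = $6,803.76 × 2 = $13,607.52
Total per year = $1,948.20 + $475.20 + $2,298.36 + $13,607.52 = $18,329.28
Monthly escrow = $18,329.28 ÷ 12 = $1,527.44
Shortage spread = $573.84 ÷ 24 = $23.91/mo
Adjusted monthly = $1,527.44 + $23.91 = $1,551.35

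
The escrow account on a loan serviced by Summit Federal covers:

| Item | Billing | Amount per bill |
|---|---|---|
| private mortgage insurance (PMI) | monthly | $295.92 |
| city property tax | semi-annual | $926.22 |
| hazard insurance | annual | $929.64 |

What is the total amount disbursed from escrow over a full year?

Private mortgage insurance (PMI) — $295.92 × 12 = $3,551.04 per year
City property tax — $926.22 × 2 = $1,852.44 per year
Hazard insurance — $929.64 per year
Yearly total = $3,551.04 + $1,852.44 + $929.64 = $6,333.12

$6,333.12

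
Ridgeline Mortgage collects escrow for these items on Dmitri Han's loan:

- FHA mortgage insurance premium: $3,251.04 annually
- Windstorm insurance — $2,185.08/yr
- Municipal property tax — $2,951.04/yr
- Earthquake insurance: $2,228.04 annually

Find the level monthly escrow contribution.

FHA mortgage insurance premium = $3,251.04 per year
Windstorm insurance = $2,185.08 per year
Municipal property tax = $2,951.04 per year
Earthquake insurance = $2,228.04 per year
Total per year = $3,251.04 + $2,185.08 + $2,951.04 + $2,228.04 = $10,615.20
Monthly = $10,615.20 ÷ 12 = $884.60

$884.60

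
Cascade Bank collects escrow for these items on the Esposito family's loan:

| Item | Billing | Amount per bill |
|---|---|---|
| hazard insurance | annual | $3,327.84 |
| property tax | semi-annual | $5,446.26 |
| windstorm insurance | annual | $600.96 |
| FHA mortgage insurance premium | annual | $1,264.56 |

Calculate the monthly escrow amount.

$1,340.49

Hazard insurance — $3,327.84
Property tax — $5,446.26 × 2 = $10,892.52
Windstorm insurance — $600.96
FHA mortgage insurance premium — $1,264.56
Total per year = $16,085.88
Monthly escrow = $16,085.88 / 12 = $1,340.49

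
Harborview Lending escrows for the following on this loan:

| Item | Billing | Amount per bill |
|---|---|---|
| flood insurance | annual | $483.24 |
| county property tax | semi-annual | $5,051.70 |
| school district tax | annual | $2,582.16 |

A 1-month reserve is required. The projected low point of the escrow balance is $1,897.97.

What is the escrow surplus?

Flood insurance = $483.24 per year
County property tax = $5,051.70 × 2 = $10,103.40 per year
School district tax = $2,582.16 per year
Total annual escrow = $483.24 + $10,103.40 + $2,582.16 = $13,168.80
Monthly escrow = $13,168.80 ÷ 12 = $1,097.40
Cushion = 1 × $1,097.40 = $1,097.40
Excess over cushion: $1,897.97 − $1,097.40 = $800.57

$800.57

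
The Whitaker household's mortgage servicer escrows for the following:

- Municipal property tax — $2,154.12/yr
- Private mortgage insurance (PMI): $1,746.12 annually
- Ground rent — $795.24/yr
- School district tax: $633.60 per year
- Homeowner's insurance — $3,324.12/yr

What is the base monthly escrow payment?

Municipal property tax: $2,154.12 per year
Private mortgage insurance (PMI): $1,746.12 per year
Ground rent: $795.24 per year
School district tax: $633.60 per year
Homeowner's insurance: $3,324.12 per year
Combined annual = $2,154.12 + $1,746.12 + $795.24 + $633.60 + $3,324.12 = $8,653.20
Per month = $8,653.20 / 12 = $721.10

$721.10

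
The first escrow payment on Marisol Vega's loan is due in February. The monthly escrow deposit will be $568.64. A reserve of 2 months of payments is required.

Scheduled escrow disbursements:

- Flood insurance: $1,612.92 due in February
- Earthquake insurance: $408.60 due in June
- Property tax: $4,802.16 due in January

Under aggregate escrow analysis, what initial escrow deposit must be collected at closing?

$2,181.56

Cushion = 2 × $568.64 = $1,137.28
Trial balance (start $0, +$568.64 each month, − disbursements):
  Feb: +$568.64 − $1,612.92 → -$1,044.28
  Mar: +$568.64 → -$475.64
  Apr: +$568.64 → $93.00
  May: +$568.64 → $661.64
  Jun: +$568.64 − $408.60 → $821.68
  Jul: +$568.64 → $1,390.32
  Aug: +$568.64 → $1,958.96
  Sep: +$568.64 → $2,527.60
  Oct: +$568.64 → $3,096.24
  Nov: +$568.64 → $3,664.88
  Dec: +$568.64 → $4,233.52
  Jan: +$568.64 − $4,802.16 → $0.00
Lowest trial balance = -$1,044.28 (Feb)
Initial deposit = cushion − low point = $1,137.28 − (-$1,044.28) = $2,181.56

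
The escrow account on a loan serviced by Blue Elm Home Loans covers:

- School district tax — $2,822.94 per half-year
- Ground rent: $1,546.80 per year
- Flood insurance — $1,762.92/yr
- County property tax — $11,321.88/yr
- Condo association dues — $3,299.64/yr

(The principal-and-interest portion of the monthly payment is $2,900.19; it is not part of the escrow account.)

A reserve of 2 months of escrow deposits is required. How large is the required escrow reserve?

School district tax = $2,822.94 × 2 = $5,645.88 annually
Ground rent = $1,546.80 annually
Flood insurance = $1,762.92 annually
County property tax = $11,321.88 annually
Condo association dues = $3,299.64 annually
Combined annual = $23,577.12
Monthly = $23,577.12 ÷ 12 = $1,964.76
Reserve = 2 × $1,964.76 = $3,929.52

$3,929.52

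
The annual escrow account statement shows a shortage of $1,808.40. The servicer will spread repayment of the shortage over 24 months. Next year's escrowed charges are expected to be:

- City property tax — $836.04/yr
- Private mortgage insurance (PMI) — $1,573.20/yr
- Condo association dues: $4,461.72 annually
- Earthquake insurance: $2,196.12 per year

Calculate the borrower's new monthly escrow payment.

City property tax — $836.04 per year
Private mortgage insurance (PMI) — $1,573.20 per year
Condo association dues — $4,461.72 per year
Earthquake insurance — $2,196.12 per year
Combined annual = $836.04 + $1,573.20 + $4,461.72 + $2,196.12 = $9,067.08
Per month = $9,067.08 ÷ 12 = $755.59
Shortage spread = $1,808.40 ÷ 24 = $75.35/mo
New monthly escrow = $755.59 + $75.35 = $830.94

$830.94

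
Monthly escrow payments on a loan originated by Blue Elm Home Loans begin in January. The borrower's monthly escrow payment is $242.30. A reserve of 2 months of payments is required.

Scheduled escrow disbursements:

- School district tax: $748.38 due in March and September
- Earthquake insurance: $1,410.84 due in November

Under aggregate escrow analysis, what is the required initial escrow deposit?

$726.90

Cushion = 2 × $242.30 = $484.60
Trial balance (start $0, +$242.30 each month, − disbursements):
  Jan: +$242.30 → $242.30
  Feb: +$242.30 → $484.60
  Mar: +$242.30 − $748.38 → -$21.48
  Apr: +$242.30 → $220.82
  May: +$242.30 → $463.12
  Jun: +$242.30 → $705.42
  Jul: +$242.30 → $947.72
  Aug: +$242.30 → $1,190.02
  Sep: +$242.30 − $748.38 → $683.94
  Oct: +$242.30 → $926.24
  Nov: +$242.30 − $1,410.84 → -$242.30
  Dec: +$242.30 → $0.00
Lowest trial balance = -$242.30 (Nov)
Initial deposit = cushion − low point = $484.60 − (-$242.30) = $726.90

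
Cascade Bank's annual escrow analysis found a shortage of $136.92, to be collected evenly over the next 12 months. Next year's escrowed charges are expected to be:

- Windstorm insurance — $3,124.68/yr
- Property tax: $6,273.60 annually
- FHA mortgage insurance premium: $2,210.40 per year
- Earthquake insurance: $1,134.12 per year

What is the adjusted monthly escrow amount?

$1,073.31

Windstorm insurance: $3,124.68 per year
Property tax: $6,273.60 per year
FHA mortgage insurance premium: $2,210.40 per year
Earthquake insurance: $1,134.12 per year
Annual escrow total = $12,742.80
Monthly = $12,742.80 / 12 = $1,061.90
Shortage per month = $136.92 ÷ 12 = $11.41
New monthly escrow = $1,061.90 + $11.41 = $1,073.31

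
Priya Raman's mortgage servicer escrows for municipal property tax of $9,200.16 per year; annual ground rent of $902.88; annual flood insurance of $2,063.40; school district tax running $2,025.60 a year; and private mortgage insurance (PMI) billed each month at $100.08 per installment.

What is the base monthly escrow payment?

Municipal property tax: $9,200.16 per year
Ground rent: $902.88 per year
Flood insurance: $2,063.40 per year
School district tax: $2,025.60 per year
Private mortgage insurance (PMI): $100.08 × 12 = $1,200.96 per year
Annual escrow total = $9,200.16 + $902.88 + $2,063.40 + $2,025.60 + $1,200.96 = $15,393.00
Monthly escrow = $15,393.00 / 12 = $1,282.75

$1,282.75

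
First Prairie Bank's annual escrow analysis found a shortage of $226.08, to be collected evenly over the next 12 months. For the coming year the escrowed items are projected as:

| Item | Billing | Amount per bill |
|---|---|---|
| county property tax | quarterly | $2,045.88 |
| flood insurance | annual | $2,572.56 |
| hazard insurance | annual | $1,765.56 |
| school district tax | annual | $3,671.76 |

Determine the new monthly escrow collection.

$1,368.29

County property tax — $2,045.88 × 4 = $8,183.52/yr
Flood insurance — $2,572.56/yr
Hazard insurance — $1,765.56/yr
School district tax — $3,671.76/yr
Annual escrow total = $8,183.52 + $2,572.56 + $1,765.56 + $3,671.76 = $16,193.40
Monthly = $16,193.40 / 12 = $1,349.45
Shortage spread = $226.08 / 12 = $18.84/mo
Adjusted monthly = $1,349.45 + $18.84 = $1,368.29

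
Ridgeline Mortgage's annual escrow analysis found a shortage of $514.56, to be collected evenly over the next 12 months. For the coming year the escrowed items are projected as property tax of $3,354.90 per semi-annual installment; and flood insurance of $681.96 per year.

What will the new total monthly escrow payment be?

$658.86

Property tax = $3,354.90 × 2 = $6,709.80 annually
Flood insurance = $681.96 annually
Combined annual = $7,391.76
Per month = $7,391.76 ÷ 12 = $615.98
Shortage spread = $514.56 / 12 = $42.88/mo
New monthly escrow = $615.98 + $42.88 = $658.86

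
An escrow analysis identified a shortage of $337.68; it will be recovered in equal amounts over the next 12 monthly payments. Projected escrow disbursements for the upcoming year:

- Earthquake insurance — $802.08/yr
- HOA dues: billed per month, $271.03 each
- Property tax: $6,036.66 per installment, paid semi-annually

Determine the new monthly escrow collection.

Earthquake insurance — $802.08/yr
HOA dues — $271.03 × 12 = $3,252.36/yr
Property tax — $6,036.66 × 2 = $12,073.32/yr
Total annual escrow = $802.08 + $3,252.36 + $12,073.32 = $16,127.76
Per month = $16,127.76 ÷ 12 = $1,343.98
Shortage per month = $337.68 / 12 = $28.14
Adjusted monthly = $1,343.98 + $28.14 = $1,372.12

$1,372.12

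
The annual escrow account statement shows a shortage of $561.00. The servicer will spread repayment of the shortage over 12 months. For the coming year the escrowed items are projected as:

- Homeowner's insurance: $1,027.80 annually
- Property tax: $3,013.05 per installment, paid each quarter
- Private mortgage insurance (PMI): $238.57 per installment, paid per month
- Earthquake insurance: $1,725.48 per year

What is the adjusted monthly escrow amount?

$1,519.11

Homeowner's insurance: $1,027.80 annually
Property tax: $3,013.05 × 4 = $12,052.20 annually
Private mortgage insurance (PMI): $238.57 × 12 = $2,862.84 annually
Earthquake insurance: $1,725.48 annually
Yearly total = $1,027.80 + $12,052.20 + $2,862.84 + $1,725.48 = $17,668.32
Base monthly escrow = $17,668.32 ÷ 12 = $1,472.36
Shortage spread = $561.00 ÷ 12 = $46.75/mo
New monthly escrow = $1,472.36 + $46.75 = $1,519.11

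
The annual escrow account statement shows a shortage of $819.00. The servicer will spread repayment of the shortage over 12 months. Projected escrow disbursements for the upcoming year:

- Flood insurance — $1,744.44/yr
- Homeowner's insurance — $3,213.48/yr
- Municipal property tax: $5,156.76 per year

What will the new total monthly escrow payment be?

Flood insurance: $1,744.44
Homeowner's insurance: $3,213.48
Municipal property tax: $5,156.76
Combined annual = $1,744.44 + $3,213.48 + $5,156.76 = $10,114.68
Base monthly escrow = $10,114.68 ÷ 12 = $842.89
Shortage spread = $819.00 ÷ 12 = $68.25/mo
Adjusted monthly = $842.89 + $68.25 = $911.14

$911.14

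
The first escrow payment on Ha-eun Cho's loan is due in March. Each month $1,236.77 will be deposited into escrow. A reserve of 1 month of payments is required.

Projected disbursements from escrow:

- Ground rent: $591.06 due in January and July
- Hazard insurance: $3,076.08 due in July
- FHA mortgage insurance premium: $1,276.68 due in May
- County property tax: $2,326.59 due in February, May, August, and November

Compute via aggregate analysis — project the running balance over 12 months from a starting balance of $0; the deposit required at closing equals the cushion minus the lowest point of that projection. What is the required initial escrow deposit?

Cushion = 1 × $1,236.77 = $1,236.77
Trial balance (start $0, +$1,236.77 each month, − disbursements):
  Mar: +$1,236.77 → $1,236.77
  Apr: +$1,236.77 → $2,473.54
  May: +$1,236.77 − $3,603.27 → $107.04
  Jun: +$1,236.77 → $1,343.81
  Jul: +$1,236.77 − $3,667.14 → -$1,086.56
  Aug: +$1,236.77 − $2,326.59 → -$2,176.38
  Sep: +$1,236.77 → -$939.61
  Oct: +$1,236.77 → $297.16
  Nov: +$1,236.77 − $2,326.59 → -$792.66
  Dec: +$1,236.77 → $444.11
  Jan: +$1,236.77 − $591.06 → $1,089.82
  Feb: +$1,236.77 − $2,326.59 → $0.00
Lowest trial balance = -$2,176.38 (Aug)
Initial deposit = cushion − low point = $1,236.77 − (-$2,176.38) = $3,413.15

$3,413.15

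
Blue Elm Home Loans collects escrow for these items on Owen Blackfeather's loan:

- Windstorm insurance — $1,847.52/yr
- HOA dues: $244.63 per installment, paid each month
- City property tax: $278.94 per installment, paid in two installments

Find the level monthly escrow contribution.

Windstorm insurance = $1,847.52
HOA dues = $244.63 × 12 = $2,935.56
City property tax = $278.94 × 2 = $557.88
Combined annual = $5,340.96
Base monthly escrow = $5,340.96 ÷ 12 = $445.08

$445.08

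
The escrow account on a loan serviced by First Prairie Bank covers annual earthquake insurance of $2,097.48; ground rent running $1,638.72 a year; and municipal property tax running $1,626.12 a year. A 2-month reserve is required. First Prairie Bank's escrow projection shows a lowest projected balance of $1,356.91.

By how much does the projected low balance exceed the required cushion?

Earthquake insurance = $2,097.48
Ground rent = $1,638.72
Municipal property tax = $1,626.12
Yearly total = $5,362.32
Monthly = $5,362.32 / 12 = $446.86
Required cushion = 2 × $446.86 = $893.72
Excess over cushion: $1,356.91 − $893.72 = $463.19

$463.19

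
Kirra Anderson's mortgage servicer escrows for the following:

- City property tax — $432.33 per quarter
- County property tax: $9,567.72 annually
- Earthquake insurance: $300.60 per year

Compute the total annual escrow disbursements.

$11,597.64

City property tax = $432.33 × 4 = $1,729.32/yr
County property tax = $9,567.72/yr
Earthquake insurance = $300.60/yr
Combined annual = $1,729.32 + $9,567.72 + $300.60 = $11,597.64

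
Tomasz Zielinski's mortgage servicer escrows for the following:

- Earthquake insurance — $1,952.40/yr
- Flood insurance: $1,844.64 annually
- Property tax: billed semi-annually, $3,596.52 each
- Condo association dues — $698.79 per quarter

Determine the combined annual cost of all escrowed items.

Earthquake insurance: $1,952.40 annually
Flood insurance: $1,844.64 annually
Property tax: $3,596.52 × 2 = $7,193.04 annually
Condo association dues: $698.79 × 4 = $2,795.16 annually
Total per year = $1,952.40 + $1,844.64 + $7,193.04 + $2,795.16 = $13,785.24

$13,785.24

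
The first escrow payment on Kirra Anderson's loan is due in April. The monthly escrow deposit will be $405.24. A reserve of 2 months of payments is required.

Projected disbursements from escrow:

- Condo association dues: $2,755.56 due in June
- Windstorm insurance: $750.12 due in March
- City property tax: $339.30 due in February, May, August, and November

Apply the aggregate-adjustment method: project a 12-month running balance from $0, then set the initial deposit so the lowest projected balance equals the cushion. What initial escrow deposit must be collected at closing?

$2,689.62

Cushion = 2 × $405.24 = $810.48
Trial balance (start $0, +$405.24 each month, − disbursements):
  Apr: +$405.24 → $405.24
  May: +$405.24 − $339.30 → $471.18
  Jun: +$405.24 − $2,755.56 → -$1,879.14
  Jul: +$405.24 → -$1,473.90
  Aug: +$405.24 − $339.30 → -$1,407.96
  Sep: +$405.24 → -$1,002.72
  Oct: +$405.24 → -$597.48
  Nov: +$405.24 − $339.30 → -$531.54
  Dec: +$405.24 → -$126.30
  Jan: +$405.24 → $278.94
  Feb: +$405.24 − $339.30 → $344.88
  Mar: +$405.24 − $750.12 → $0.00
Lowest trial balance = -$1,879.14 (Jun)
Initial deposit = cushion − low point = $810.48 − (-$1,879.14) = $2,689.62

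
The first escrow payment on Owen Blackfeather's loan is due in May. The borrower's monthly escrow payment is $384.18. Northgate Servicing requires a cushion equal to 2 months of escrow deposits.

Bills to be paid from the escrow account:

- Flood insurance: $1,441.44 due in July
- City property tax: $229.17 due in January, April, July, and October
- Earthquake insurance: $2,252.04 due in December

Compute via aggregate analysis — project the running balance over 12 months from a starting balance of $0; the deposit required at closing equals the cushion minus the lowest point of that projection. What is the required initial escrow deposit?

$1,846.74

Cushion = 2 × $384.18 = $768.36
Trial balance (start $0, +$384.18 each month, − disbursements):
  May: +$384.18 → $384.18
  Jun: +$384.18 → $768.36
  Jul: +$384.18 − $1,670.61 → -$518.07
  Aug: +$384.18 → -$133.89
  Sep: +$384.18 → $250.29
  Oct: +$384.18 − $229.17 → $405.30
  Nov: +$384.18 → $789.48
  Dec: +$384.18 − $2,252.04 → -$1,078.38
  Jan: +$384.18 − $229.17 → -$923.37
  Feb: +$384.18 → -$539.19
  Mar: +$384.18 → -$155.01
  Apr: +$384.18 − $229.17 → $0.00
Lowest trial balance = -$1,078.38 (Dec)
Initial deposit = cushion − low point = $768.36 − (-$1,078.38) = $1,846.74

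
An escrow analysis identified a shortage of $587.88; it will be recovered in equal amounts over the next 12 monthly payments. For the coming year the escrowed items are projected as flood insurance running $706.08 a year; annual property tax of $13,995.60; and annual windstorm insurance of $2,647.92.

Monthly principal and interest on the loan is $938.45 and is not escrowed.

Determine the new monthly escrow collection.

$1,494.79

Flood insurance — $706.08 annually
Property tax — $13,995.60 annually
Windstorm insurance — $2,647.92 annually
Total annual escrow = $706.08 + $13,995.60 + $2,647.92 = $17,349.60
Per month = $17,349.60 ÷ 12 = $1,445.80
Shortage per month = $587.88 ÷ 12 = $48.99
New monthly escrow = $1,445.80 + $48.99 = $1,494.79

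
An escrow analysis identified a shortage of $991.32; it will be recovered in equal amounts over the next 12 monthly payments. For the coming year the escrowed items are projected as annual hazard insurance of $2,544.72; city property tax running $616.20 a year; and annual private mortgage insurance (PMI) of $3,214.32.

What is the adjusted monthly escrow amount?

$613.88

Hazard insurance — $2,544.72/yr
City property tax — $616.20/yr
Private mortgage insurance (PMI) — $3,214.32/yr
Total per year = $6,375.24
Per month = $6,375.24 ÷ 12 = $531.27
Shortage spread = $991.32 / 12 = $82.61/mo
New monthly escrow = $531.27 + $82.61 = $613.88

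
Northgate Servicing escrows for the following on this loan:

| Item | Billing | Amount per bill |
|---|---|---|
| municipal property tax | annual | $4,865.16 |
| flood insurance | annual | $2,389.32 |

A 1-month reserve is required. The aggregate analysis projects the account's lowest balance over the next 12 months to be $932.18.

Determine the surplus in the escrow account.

Municipal property tax — $4,865.16 per year
Flood insurance — $2,389.32 per year
Total per year = $4,865.16 + $2,389.32 = $7,254.48
Base monthly escrow = $7,254.48 ÷ 12 = $604.54
Required reserve = 1 × $604.54 = $604.54
Excess over cushion: $932.18 − $604.54 = $327.64

$327.64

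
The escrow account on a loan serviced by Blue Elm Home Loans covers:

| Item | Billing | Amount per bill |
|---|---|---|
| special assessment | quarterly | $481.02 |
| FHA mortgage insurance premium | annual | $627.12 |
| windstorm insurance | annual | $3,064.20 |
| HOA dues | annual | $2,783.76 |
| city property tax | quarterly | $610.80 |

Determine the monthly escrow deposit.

Special assessment — $481.02 × 4 = $1,924.08/yr
FHA mortgage insurance premium — $627.12/yr
Windstorm insurance — $3,064.20/yr
HOA dues — $2,783.76/yr
City property tax — $610.80 × 4 = $2,443.20/yr
Total per year = $1,924.08 + $627.12 + $3,064.20 + $2,783.76 + $2,443.20 = $10,842.36
Per month = $10,842.36 / 12 = $903.53

$903.53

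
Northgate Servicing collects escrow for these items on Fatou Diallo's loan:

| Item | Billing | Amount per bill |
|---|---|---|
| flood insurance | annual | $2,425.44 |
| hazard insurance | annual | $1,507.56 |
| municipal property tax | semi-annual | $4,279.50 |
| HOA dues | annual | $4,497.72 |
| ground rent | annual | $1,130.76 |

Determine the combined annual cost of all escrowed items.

$18,120.48

Flood insurance — $2,425.44 per year
Hazard insurance — $1,507.56 per year
Municipal property tax — $4,279.50 × 2 = $8,559.00 per year
HOA dues — $4,497.72 per year
Ground rent — $1,130.76 per year
Annual escrow total = $2,425.44 + $1,507.56 + $8,559.00 + $4,497.72 + $1,130.76 = $18,120.48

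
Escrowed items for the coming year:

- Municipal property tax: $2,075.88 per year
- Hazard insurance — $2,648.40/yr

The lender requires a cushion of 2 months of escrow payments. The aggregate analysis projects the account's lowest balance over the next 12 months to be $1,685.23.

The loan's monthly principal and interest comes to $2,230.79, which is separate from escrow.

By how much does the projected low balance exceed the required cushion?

$897.85

Municipal property tax = $2,075.88
Hazard insurance = $2,648.40
Total per year = $2,075.88 + $2,648.40 = $4,724.28
Base monthly escrow = $4,724.28 ÷ 12 = $393.69
Required reserve = 2 × $393.69 = $787.38
Excess over cushion: $1,685.23 − $787.38 = $897.85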